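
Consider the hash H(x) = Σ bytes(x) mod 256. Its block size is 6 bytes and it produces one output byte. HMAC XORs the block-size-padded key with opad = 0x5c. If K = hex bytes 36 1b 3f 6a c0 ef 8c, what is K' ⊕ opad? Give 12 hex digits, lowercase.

695c5c5c5c5c

Key hex bytes 36 1b 3f 6a c0 ef 8c is 7 bytes > B = 6, so hash it first: H(key) = 35, then zero-pad to 6 bytes: K' = 35 00 00 00 00 00.
XOR each byte with 0x5c: 35⊕5c=69, 00⊕5c=5c, 00⊕5c=5c, 00⊕5c=5c, 00⊕5c=5c, 00⊕5c=5c.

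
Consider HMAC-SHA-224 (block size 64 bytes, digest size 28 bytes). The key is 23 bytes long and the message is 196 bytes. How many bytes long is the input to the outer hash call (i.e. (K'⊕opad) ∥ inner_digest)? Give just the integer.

92

Key is 23 ≤ 64 bytes, zero-padded: |K'| = 64.
Outer input = (K'⊕opad) ∥ H(inner) → 64 + 28 = 92 bytes.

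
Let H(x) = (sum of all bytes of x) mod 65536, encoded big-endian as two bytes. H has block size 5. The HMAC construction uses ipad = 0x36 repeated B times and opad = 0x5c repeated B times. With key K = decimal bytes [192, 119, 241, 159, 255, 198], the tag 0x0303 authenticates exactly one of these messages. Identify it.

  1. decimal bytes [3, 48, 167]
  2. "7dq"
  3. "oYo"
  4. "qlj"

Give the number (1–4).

3

Key decimal bytes [192, 119, 241, 159, 255, 198] = c0 77 f1 9f ff c6 is 6 bytes > B = 5, so hash it first: H(key) = 04 8c, then zero-pad to 5 bytes: K' = 04 8c 00 00 00.
K' ⊕ ipad = 32 ba 36 36 36; K' ⊕ opad = 58 d0 5c 5c 5c.
m1: inner = H(32 ba 36 36 36 03 30 a7) = 02 68; tag = H(58 d0 5c 5c 5c 02 68) = 02a6
m2: inner = H(32 ba 36 36 36 37 64 71) = 02 9a; tag = H(58 d0 5c 5c 5c 02 9a) = 02d8
m3: inner = H(32 ba 36 36 36 6f 59 6f) = 02 c5; tag = H(58 d0 5c 5c 5c 02 c5) = 0303 ← matches
m4: inner = H(32 ba 36 36 36 71 6c 6a) = 02 d5; tag = H(58 d0 5c 5c 5c 02 d5) = 0313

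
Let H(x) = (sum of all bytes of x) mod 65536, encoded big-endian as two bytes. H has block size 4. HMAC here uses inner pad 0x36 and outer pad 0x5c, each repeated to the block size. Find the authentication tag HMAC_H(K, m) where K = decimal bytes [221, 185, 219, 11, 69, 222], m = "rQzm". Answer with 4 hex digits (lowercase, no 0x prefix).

Key decimal bytes [221, 185, 219, 11, 69, 222] = dd b9 db 0b 45 de is 6 bytes > B = 4, so hash it first: H(key) = 03 9f, then zero-pad to 4 bytes: K' = 03 9f 00 00.
K' ⊕ ipad = 35 a9 36 36.  K' ⊕ opad = 5f c3 5c 5c.
Inner input = (K'⊕ipad) ∥ m = 35 a9 36 36 ∥ 72 51 7a 6d.
Inner hash: sum = 53+169+54+54+114+81+122+109 = 756 → 02 f4.
Outer input = (K'⊕opad) ∥ inner = 5f c3 5c 5c ∥ 02 f4.
Outer hash (tag): sum = 95+195+92+92+2+244 = 720 → 02 d0.

02d0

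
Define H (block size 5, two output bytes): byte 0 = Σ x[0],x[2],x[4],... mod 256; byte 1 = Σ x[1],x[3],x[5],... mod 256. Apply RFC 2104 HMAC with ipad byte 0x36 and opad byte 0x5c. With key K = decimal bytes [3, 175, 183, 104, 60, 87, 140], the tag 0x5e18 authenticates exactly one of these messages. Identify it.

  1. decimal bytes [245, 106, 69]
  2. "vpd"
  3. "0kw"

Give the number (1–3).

Key decimal bytes [3, 175, 183, 104, 60, 87, 140] = 03 af b7 68 3c 57 8c is 7 bytes > B = 5, so hash it first: H(key) = 82 6e, then zero-pad to 5 bytes: K' = 82 6e 00 00 00.
K' ⊕ ipad = b4 58 36 36 36; K' ⊕ opad = de 32 5c 5c 5c.
m1: inner = H(b4 58 36 36 36 f5 6a 45) = 8a c8; tag = H(de 32 5c 5c 5c 8a c8) = 5e18 ← matches
m2: inner = H(b4 58 36 36 36 76 70 64) = 90 68; tag = H(de 32 5c 5c 5c 90 68) = fe1e
m3: inner = H(b4 58 36 36 36 30 6b 77) = 8b 35; tag = H(de 32 5c 5c 5c 8b 35) = cb19

1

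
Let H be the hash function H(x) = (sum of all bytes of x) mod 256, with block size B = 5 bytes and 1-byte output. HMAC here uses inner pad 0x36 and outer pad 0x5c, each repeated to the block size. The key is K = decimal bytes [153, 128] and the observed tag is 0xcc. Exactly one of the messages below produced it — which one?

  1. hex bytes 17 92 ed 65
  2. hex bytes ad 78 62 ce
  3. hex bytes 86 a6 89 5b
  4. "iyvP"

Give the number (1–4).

3

Key decimal bytes [153, 128] = 99 80 is 2 bytes ≤ B = 5; zero-pad to 5 bytes: K' = 99 80 00 00 00.
K' ⊕ ipad = af b6 36 36 36; K' ⊕ opad = c5 dc 5c 5c 5c.
m1: inner = H(af b6 36 36 36 17 92 ed 65) = 02; tag = H(c5 dc 5c 5c 5c 02) = b7
m2: inner = H(af b6 36 36 36 ad 78 62 ce) = 5c; tag = H(c5 dc 5c 5c 5c 5c) = 11
m3: inner = H(af b6 36 36 36 86 a6 89 5b) = 17; tag = H(c5 dc 5c 5c 5c 17) = cc ← matches
m4: inner = H(af b6 36 36 36 69 79 76 50) = af; tag = H(c5 dc 5c 5c 5c af) = 64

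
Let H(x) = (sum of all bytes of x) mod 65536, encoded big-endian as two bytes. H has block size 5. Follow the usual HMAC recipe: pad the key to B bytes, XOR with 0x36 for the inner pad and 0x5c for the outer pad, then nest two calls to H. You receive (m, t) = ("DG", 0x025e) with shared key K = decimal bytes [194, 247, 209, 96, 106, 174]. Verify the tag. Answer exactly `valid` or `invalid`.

Key decimal bytes [194, 247, 209, 96, 106, 174] = c2 f7 d1 60 6a ae is 6 bytes > B = 5, so hash it first: H(key) = 04 02, then zero-pad to 5 bytes: K' = 04 02 00 00 00.
K' ⊕ ipad = 32 34 36 36 36; K' ⊕ opad = 58 5e 5c 5c 5c.
Inner hash: sum = 50+52+54+54+54+68+71 = 403 → 01 93.
Outer hash (recomputed tag): sum = 88+94+92+92+92+1+147 = 606 → 02 5e.
Recomputed tag = 025e; claimed = 025e → match.

valid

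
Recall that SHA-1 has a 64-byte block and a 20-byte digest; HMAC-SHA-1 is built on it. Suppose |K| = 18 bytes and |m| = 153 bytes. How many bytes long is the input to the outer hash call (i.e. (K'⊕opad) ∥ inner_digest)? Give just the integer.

Key is 18 ≤ 64 bytes, zero-padded: |K'| = 64.
Outer input = (K'⊕opad) ∥ H(inner) → 64 + 20 = 84 bytes.

84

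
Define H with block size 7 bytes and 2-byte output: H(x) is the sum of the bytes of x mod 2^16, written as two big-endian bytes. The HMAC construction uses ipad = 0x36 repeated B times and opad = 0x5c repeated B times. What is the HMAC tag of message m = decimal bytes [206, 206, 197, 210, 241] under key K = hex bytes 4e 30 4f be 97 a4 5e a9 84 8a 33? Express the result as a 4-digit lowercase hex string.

Key hex bytes 4e 30 4f be 97 a4 5e a9 84 8a 33 is 11 bytes > B = 7, so hash it first: H(key) = 05 0e, then zero-pad to 7 bytes: K' = 05 0e 00 00 00 00 00.
K' ⊕ ipad = 33 38 36 36 36 36 36.  K' ⊕ opad = 59 52 5c 5c 5c 5c 5c.
Inner input = (K'⊕ipad) ∥ m = 33 38 36 36 36 36 36 ∥ ce ce c5 d2 f1.
Inner hash: sum = 51+56+54+54+54+54+54+206+206+197+210+241 = 1437 → 05 9d.
Outer input = (K'⊕opad) ∥ inner = 59 52 5c 5c 5c 5c 5c ∥ 05 9d.
Outer hash (tag): sum = 89+82+92+92+92+92+92+5+157 = 793 → 03 19.

0319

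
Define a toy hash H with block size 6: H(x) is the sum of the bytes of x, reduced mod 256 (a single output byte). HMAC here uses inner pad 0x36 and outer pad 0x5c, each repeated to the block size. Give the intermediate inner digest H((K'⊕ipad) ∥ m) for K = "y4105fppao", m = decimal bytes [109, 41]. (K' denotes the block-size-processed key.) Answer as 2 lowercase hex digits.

Key "y4105fppao" = 79 34 31 30 35 66 70 70 61 6f is 10 bytes > B = 6, so hash it first: H(key) = 59, then zero-pad to 6 bytes: K' = 59 00 00 00 00 00.
K' ⊕ ipad = 6f 36 36 36 36 36.
Inner input = 6f 36 36 36 36 36 ∥ 6d 29.
Inner hash: sum = 111+54+54+54+54+54+109+41 = 531; mod 256 = 19 → 13.

13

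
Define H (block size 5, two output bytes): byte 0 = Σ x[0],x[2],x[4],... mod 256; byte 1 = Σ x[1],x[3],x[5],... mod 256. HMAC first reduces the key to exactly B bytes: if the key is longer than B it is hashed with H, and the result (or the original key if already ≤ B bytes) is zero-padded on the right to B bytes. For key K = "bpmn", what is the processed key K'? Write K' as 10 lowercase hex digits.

62706d6e00

Key "bpmn" = 62 70 6d 6e is 4 bytes ≤ B = 5; zero-pad to 5 bytes: K' = 62 70 6d 6e 00.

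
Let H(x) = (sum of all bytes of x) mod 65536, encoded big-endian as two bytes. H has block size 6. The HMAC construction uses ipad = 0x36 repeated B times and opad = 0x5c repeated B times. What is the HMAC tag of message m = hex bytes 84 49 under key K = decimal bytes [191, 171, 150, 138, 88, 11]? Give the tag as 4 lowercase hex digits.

Key decimal bytes [191, 171, 150, 138, 88, 11] = bf ab 96 8a 58 0b is exactly B = 6 bytes: K' = bf ab 96 8a 58 0b.
K' ⊕ ipad = 89 9d a0 bc 6e 3d.  K' ⊕ opad = e3 f7 ca d6 04 57.
Inner input = (K'⊕ipad) ∥ m = 89 9d a0 bc 6e 3d ∥ 84 49.
Inner hash: sum = 137+157+160+188+110+61+132+73 = 1018 → 03 fa.
Outer input = (K'⊕opad) ∥ inner = e3 f7 ca d6 04 57 ∥ 03 fa.
Outer hash (tag): sum = 227+247+202+214+4+87+3+250 = 1234 → 04 d2.

04d2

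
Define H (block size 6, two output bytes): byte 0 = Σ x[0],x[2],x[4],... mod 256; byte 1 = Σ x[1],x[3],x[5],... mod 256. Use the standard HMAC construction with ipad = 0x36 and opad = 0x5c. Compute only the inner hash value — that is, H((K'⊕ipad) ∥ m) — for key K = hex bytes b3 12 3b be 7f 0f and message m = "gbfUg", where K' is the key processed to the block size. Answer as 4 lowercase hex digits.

0f9c

Key hex bytes b3 12 3b be 7f 0f is exactly B = 6 bytes: K' = b3 12 3b be 7f 0f.
K' ⊕ ipad = 85 24 0d 88 49 39.
Inner input = 85 24 0d 88 49 39 ∥ 67 62 66 55 67.
Inner hash: even-index sum = 527 mod 256 = 15; odd-index sum = 412 mod 256 = 156 → 0f 9c.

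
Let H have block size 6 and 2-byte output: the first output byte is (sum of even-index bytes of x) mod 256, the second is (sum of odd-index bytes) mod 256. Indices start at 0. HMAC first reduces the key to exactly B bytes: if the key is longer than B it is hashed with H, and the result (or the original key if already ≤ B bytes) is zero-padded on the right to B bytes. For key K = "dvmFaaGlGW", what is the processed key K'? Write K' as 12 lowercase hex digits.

|K| = 10 > B = 6, so first hash the key.
H(K): even-index sum = 448 mod 256 = 192; odd-index sum = 480 mod 256 = 224 → c0 e0.
Zero-pad H(K) = c0 e0 to 6 bytes: K' = c0 e0 00 00 00 00.

c0e000000000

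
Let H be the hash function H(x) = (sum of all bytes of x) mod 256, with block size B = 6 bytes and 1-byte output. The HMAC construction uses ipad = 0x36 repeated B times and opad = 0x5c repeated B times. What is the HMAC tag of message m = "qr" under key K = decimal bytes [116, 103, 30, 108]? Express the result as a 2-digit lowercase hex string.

Key decimal bytes [116, 103, 30, 108] = 74 67 1e 6c is 4 bytes ≤ B = 6; zero-pad to 6 bytes: K' = 74 67 1e 6c 00 00.
K' ⊕ ipad = 42 51 28 5a 36 36.  K' ⊕ opad = 28 3b 42 30 5c 5c.
Inner input = (K'⊕ipad) ∥ m = 42 51 28 5a 36 36 ∥ 71 72.
Inner hash: sum = 66+81+40+90+54+54+113+114 = 612; mod 256 = 100 → 64.
Outer input = (K'⊕opad) ∥ inner = 28 3b 42 30 5c 5c ∥ 64.
Outer hash (tag): sum = 40+59+66+48+92+92+100 = 497; mod 256 = 241 → f1.

f1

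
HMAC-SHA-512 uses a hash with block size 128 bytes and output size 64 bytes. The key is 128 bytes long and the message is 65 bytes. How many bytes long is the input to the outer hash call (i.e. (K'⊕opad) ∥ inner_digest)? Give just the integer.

192

Key is 128 ≤ 128 bytes, zero-padded: |K'| = 128.
Outer input = (K'⊕opad) ∥ H(inner) → 128 + 64 = 192 bytes.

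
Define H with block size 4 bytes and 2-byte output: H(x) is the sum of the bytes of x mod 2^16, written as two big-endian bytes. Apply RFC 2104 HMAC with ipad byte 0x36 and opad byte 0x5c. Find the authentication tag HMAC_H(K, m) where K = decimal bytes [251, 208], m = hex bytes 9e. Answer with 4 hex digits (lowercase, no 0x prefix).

Key decimal bytes [251, 208] = fb d0 is 2 bytes ≤ B = 4; zero-pad to 4 bytes: K' = fb d0 00 00.
K' ⊕ ipad = cd e6 36 36.  K' ⊕ opad = a7 8c 5c 5c.
Inner input = (K'⊕ipad) ∥ m = cd e6 36 36 ∥ 9e.
Inner hash: sum = 205+230+54+54+158 = 701 → 02 bd.
Outer input = (K'⊕opad) ∥ inner = a7 8c 5c 5c ∥ 02 bd.
Outer hash (tag): sum = 167+140+92+92+2+189 = 682 → 02 aa.

02aa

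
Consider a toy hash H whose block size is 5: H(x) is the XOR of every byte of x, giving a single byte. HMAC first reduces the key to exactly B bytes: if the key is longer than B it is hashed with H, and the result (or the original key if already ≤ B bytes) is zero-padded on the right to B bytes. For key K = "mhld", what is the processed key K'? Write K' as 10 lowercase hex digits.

Key "mhld" = 6d 68 6c 64 is 4 bytes ≤ B = 5; zero-pad to 5 bytes: K' = 6d 68 6c 64 00.

6d686c6400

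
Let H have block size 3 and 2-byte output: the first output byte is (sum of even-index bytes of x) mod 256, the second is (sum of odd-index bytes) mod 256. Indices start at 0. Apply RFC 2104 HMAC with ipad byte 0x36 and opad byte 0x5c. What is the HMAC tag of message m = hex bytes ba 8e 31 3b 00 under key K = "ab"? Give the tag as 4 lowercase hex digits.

d894

Key "ab" = 61 62 is 2 bytes ≤ B = 3; zero-pad to 3 bytes: K' = 61 62 00.
K' ⊕ ipad = 57 54 36.  K' ⊕ opad = 3d 3e 5c.
Inner input = (K'⊕ipad) ∥ m = 57 54 36 ∥ ba 8e 31 3b 00.
Inner hash: even-index sum = 342 mod 256 = 86; odd-index sum = 319 mod 256 = 63 → 56 3f.
Outer input = (K'⊕opad) ∥ inner = 3d 3e 5c ∥ 56 3f.
Outer hash (tag): even-index sum = 216 mod 256 = 216; odd-index sum = 148 mod 256 = 148 → d8 94.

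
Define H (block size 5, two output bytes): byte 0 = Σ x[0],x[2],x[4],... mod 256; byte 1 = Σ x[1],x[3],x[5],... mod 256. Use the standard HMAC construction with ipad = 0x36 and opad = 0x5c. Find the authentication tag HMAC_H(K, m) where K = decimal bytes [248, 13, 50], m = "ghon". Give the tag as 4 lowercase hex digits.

Key decimal bytes [248, 13, 50] = f8 0d 32 is 3 bytes ≤ B = 5; zero-pad to 5 bytes: K' = f8 0d 32 00 00.
K' ⊕ ipad = ce 3b 04 36 36.  K' ⊕ opad = a4 51 6e 5c 5c.
Inner input = (K'⊕ipad) ∥ m = ce 3b 04 36 36 ∥ 67 68 6f 6e.
Inner hash: even-index sum = 478 mod 256 = 222; odd-index sum = 327 mod 256 = 71 → de 47.
Outer input = (K'⊕opad) ∥ inner = a4 51 6e 5c 5c ∥ de 47.
Outer hash (tag): even-index sum = 437 mod 256 = 181; odd-index sum = 395 mod 256 = 139 → b5 8b.

b58b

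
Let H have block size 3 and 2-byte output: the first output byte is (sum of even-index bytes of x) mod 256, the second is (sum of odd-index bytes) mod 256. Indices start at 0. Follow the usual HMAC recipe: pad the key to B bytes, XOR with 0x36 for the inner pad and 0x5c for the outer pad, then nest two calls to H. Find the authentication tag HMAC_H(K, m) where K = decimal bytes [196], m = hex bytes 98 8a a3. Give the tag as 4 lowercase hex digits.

650e

Key decimal bytes [196] = c4 is 1 byte ≤ B = 3; zero-pad to 3 bytes: K' = c4 00 00.
K' ⊕ ipad = f2 36 36.  K' ⊕ opad = 98 5c 5c.
Inner input = (K'⊕ipad) ∥ m = f2 36 36 ∥ 98 8a a3.
Inner hash: even-index sum = 434 mod 256 = 178; odd-index sum = 369 mod 256 = 113 → b2 71.
Outer input = (K'⊕opad) ∥ inner = 98 5c 5c ∥ b2 71.
Outer hash (tag): even-index sum = 357 mod 256 = 101; odd-index sum = 270 mod 256 = 14 → 65 0e.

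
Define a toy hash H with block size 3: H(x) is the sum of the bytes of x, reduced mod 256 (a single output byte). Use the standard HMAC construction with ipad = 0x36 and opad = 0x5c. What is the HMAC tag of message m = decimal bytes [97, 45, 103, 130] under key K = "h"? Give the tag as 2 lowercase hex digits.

Key "h" = 68 is 1 byte ≤ B = 3; zero-pad to 3 bytes: K' = 68 00 00.
K' ⊕ ipad = 5e 36 36.  K' ⊕ opad = 34 5c 5c.
Inner input = (K'⊕ipad) ∥ m = 5e 36 36 ∥ 61 2d 67 82.
Inner hash: sum = 94+54+54+97+45+103+130 = 577; mod 256 = 65 → 41.
Outer input = (K'⊕opad) ∥ inner = 34 5c 5c ∥ 41.
Outer hash (tag): sum = 52+92+92+65 = 301; mod 256 = 45 → 2d.

2d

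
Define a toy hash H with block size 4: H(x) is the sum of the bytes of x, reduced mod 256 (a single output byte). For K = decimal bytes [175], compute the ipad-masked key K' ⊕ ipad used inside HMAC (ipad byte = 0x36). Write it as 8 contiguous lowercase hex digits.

Key decimal bytes [175] = af is 1 byte ≤ B = 4; zero-pad to 4 bytes: K' = af 00 00 00.
XOR each byte with 0x36: af⊕36=99, 00⊕36=36, 00⊕36=36, 00⊕36=36.

99363636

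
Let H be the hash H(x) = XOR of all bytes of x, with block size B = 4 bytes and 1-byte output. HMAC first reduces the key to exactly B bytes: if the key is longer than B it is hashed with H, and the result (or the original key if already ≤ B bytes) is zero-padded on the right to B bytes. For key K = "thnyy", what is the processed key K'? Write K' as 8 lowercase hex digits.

|K| = 5 > B = 4, so first hash the key.
H(K): XOR 74⊕68⊕6e⊕79⊕79 = 72.
Zero-pad H(K) = 72 to 4 bytes: K' = 72 00 00 00.

72000000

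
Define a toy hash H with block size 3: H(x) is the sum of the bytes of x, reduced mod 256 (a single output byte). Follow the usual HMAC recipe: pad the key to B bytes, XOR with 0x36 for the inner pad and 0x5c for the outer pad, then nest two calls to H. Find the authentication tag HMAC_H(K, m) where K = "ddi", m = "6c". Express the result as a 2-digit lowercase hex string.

41

Key "ddi" = 64 64 69 is exactly B = 3 bytes: K' = 64 64 69.
K' ⊕ ipad = 52 52 5f.  K' ⊕ opad = 38 38 35.
Inner input = (K'⊕ipad) ∥ m = 52 52 5f ∥ 36 63.
Inner hash: sum = 82+82+95+54+99 = 412; mod 256 = 156 → 9c.
Outer input = (K'⊕opad) ∥ inner = 38 38 35 ∥ 9c.
Outer hash (tag): sum = 56+56+53+156 = 321; mod 256 = 65 → 41.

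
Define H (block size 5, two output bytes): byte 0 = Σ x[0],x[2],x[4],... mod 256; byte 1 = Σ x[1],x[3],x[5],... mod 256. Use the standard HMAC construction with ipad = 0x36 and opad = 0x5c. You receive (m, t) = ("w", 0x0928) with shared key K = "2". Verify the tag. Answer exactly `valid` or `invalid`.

Key "2" = 32 is 1 byte ≤ B = 5; zero-pad to 5 bytes: K' = 32 00 00 00 00.
K' ⊕ ipad = 04 36 36 36 36; K' ⊕ opad = 6e 5c 5c 5c 5c.
Inner hash: even-index sum = 112 mod 256 = 112; odd-index sum = 227 mod 256 = 227 → 70 e3.
Outer hash (recomputed tag): even-index sum = 521 mod 256 = 9; odd-index sum = 296 mod 256 = 40 → 09 28.
Recomputed tag = 0928; claimed = 0928 → match.

valid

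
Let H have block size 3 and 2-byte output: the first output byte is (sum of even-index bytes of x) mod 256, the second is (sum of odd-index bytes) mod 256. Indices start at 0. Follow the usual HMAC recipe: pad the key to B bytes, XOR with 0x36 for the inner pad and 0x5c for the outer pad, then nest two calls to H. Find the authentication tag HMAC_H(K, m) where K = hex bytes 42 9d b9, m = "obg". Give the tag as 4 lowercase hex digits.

8426

Key hex bytes 42 9d b9 is exactly B = 3 bytes: K' = 42 9d b9.
K' ⊕ ipad = 74 ab 8f.  K' ⊕ opad = 1e c1 e5.
Inner input = (K'⊕ipad) ∥ m = 74 ab 8f ∥ 6f 62 67.
Inner hash: even-index sum = 357 mod 256 = 101; odd-index sum = 385 mod 256 = 129 → 65 81.
Outer input = (K'⊕opad) ∥ inner = 1e c1 e5 ∥ 65 81.
Outer hash (tag): even-index sum = 388 mod 256 = 132; odd-index sum = 294 mod 256 = 38 → 84 26.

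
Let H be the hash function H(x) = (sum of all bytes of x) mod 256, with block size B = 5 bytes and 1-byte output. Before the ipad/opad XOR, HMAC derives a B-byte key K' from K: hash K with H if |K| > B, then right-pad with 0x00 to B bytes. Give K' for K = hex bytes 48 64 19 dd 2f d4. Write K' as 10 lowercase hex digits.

a500000000

|K| = 6 > B = 5, so first hash the key.
H(K): sum = 72+100+25+221+47+212 = 677; mod 256 = 165 → a5.
Zero-pad H(K) = a5 to 5 bytes: K' = a5 00 00 00 00.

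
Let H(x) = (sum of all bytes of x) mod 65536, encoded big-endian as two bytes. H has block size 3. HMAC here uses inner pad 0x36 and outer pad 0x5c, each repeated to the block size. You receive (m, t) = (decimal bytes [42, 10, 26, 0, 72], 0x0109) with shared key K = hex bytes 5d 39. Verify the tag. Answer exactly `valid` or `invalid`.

valid

Key hex bytes 5d 39 is 2 bytes ≤ B = 3; zero-pad to 3 bytes: K' = 5d 39 00.
K' ⊕ ipad = 6b 0f 36; K' ⊕ opad = 01 65 5c.
Inner hash: sum = 107+15+54+42+10+26+0+72 = 326 → 01 46.
Outer hash (recomputed tag): sum = 1+101+92+1+70 = 265 → 01 09.
Recomputed tag = 0109; claimed = 0109 → match.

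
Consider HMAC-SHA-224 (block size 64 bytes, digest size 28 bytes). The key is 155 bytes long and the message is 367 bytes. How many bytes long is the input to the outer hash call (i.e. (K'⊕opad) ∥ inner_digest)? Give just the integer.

Key is 155 > 64 bytes, so it is hashed to 28 bytes then zero-padded to 64: |K'| = 64.
Outer input = (K'⊕opad) ∥ H(inner) → 64 + 28 = 92 bytes.

92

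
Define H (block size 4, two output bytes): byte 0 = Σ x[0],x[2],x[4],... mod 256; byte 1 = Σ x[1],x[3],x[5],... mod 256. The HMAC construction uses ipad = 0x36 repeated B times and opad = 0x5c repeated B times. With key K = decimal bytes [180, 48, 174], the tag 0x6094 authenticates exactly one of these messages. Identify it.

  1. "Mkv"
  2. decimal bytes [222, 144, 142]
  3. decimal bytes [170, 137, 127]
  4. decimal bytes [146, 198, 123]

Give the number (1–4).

Key decimal bytes [180, 48, 174] = b4 30 ae is 3 bytes ≤ B = 4; zero-pad to 4 bytes: K' = b4 30 ae 00.
K' ⊕ ipad = 82 06 98 36; K' ⊕ opad = e8 6c f2 5c.
m1: inner = H(82 06 98 36 4d 6b 76) = dd a7; tag = H(e8 6c f2 5c dd a7) = b76f
m2: inner = H(82 06 98 36 de 90 8e) = 86 cc; tag = H(e8 6c f2 5c 86 cc) = 6094 ← matches
m3: inner = H(82 06 98 36 aa 89 7f) = 43 c5; tag = H(e8 6c f2 5c 43 c5) = 1d8d
m4: inner = H(82 06 98 36 92 c6 7b) = 27 02; tag = H(e8 6c f2 5c 27 02) = 01ca

2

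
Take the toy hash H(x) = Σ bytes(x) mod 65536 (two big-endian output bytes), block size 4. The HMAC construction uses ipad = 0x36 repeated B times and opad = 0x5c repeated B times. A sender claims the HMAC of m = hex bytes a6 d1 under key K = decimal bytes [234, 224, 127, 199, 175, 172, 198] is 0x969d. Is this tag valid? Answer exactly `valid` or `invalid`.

Key decimal bytes [234, 224, 127, 199, 175, 172, 198] = ea e0 7f c7 af ac c6 is 7 bytes > B = 4, so hash it first: H(key) = 05 31, then zero-pad to 4 bytes: K' = 05 31 00 00.
K' ⊕ ipad = 33 07 36 36; K' ⊕ opad = 59 6d 5c 5c.
Inner hash: sum = 51+7+54+54+166+209 = 541 → 02 1d.
Outer hash (recomputed tag): sum = 89+109+92+92+2+29 = 413 → 01 9d.
Recomputed tag = 019d; claimed = 969d → mismatch.

invalid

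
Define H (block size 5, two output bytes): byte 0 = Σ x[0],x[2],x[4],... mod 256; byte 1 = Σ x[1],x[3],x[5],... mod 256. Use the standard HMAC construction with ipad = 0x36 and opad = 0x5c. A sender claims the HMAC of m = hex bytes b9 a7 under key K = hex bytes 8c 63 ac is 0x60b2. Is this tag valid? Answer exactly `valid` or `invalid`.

Key hex bytes 8c 63 ac is 3 bytes ≤ B = 5; zero-pad to 5 bytes: K' = 8c 63 ac 00 00.
K' ⊕ ipad = ba 55 9a 36 36; K' ⊕ opad = d0 3f f0 5c 5c.
Inner hash: even-index sum = 561 mod 256 = 49; odd-index sum = 324 mod 256 = 68 → 31 44.
Outer hash (recomputed tag): even-index sum = 608 mod 256 = 96; odd-index sum = 204 mod 256 = 204 → 60 cc.
Recomputed tag = 60cc; claimed = 60b2 → mismatch.

invalid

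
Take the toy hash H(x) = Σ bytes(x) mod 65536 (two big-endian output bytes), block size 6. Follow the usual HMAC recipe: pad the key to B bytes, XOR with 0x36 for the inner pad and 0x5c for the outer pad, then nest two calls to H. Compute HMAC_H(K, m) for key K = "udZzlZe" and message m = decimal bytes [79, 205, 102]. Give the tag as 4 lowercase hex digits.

Key "udZzlZe" = 75 64 5a 7a 6c 5a 65 is 7 bytes > B = 6, so hash it first: H(key) = 02 d8, then zero-pad to 6 bytes: K' = 02 d8 00 00 00 00.
K' ⊕ ipad = 34 ee 36 36 36 36.  K' ⊕ opad = 5e 84 5c 5c 5c 5c.
Inner input = (K'⊕ipad) ∥ m = 34 ee 36 36 36 36 ∥ 4f cd 66.
Inner hash: sum = 52+238+54+54+54+54+79+205+102 = 892 → 03 7c.
Outer input = (K'⊕opad) ∥ inner = 5e 84 5c 5c 5c 5c ∥ 03 7c.
Outer hash (tag): sum = 94+132+92+92+92+92+3+124 = 721 → 02 d1.

02d1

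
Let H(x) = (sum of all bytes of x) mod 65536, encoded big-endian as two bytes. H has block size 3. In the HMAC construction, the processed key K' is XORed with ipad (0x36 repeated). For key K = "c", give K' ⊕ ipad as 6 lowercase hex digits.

553636

Key "c" = 63 is 1 byte ≤ B = 3; zero-pad to 3 bytes: K' = 63 00 00.
XOR each byte with 0x36: 63⊕36=55, 00⊕36=36, 00⊕36=36.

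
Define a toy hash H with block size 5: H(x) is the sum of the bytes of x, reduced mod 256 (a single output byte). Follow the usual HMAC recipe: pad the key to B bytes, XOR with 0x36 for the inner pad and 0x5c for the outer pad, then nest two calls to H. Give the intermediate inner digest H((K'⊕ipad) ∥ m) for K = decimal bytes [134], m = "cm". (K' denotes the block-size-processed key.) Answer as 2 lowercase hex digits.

58

Key decimal bytes [134] = 86 is 1 byte ≤ B = 5; zero-pad to 5 bytes: K' = 86 00 00 00 00.
K' ⊕ ipad = b0 36 36 36 36.
Inner input = b0 36 36 36 36 ∥ 63 6d.
Inner hash: sum = 176+54+54+54+54+99+109 = 600; mod 256 = 88 → 58.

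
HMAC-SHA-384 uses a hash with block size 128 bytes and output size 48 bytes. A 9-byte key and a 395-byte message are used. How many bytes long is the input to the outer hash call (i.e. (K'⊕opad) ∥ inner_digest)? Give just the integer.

176

Key is 9 ≤ 128 bytes, zero-padded: |K'| = 128.
Outer input = (K'⊕opad) ∥ H(inner) → 128 + 48 = 176 bytes.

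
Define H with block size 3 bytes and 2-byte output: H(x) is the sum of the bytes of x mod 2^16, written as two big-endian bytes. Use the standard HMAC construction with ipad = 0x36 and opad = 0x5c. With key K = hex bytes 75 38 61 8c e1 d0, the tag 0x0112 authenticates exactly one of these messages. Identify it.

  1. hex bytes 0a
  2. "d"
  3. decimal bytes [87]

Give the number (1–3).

Key hex bytes 75 38 61 8c e1 d0 is 6 bytes > B = 3, so hash it first: H(key) = 03 4b, then zero-pad to 3 bytes: K' = 03 4b 00.
K' ⊕ ipad = 35 7d 36; K' ⊕ opad = 5f 17 5c.
m1: inner = H(35 7d 36 0a) = 00 f2; tag = H(5f 17 5c 00 f2) = 01c4
m2: inner = H(35 7d 36 64) = 01 4c; tag = H(5f 17 5c 01 4c) = 011f
m3: inner = H(35 7d 36 57) = 01 3f; tag = H(5f 17 5c 01 3f) = 0112 ← matches

3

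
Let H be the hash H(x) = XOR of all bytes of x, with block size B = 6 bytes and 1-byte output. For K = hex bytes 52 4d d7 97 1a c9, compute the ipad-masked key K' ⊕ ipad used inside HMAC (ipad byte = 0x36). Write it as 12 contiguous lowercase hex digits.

Key hex bytes 52 4d d7 97 1a c9 is exactly B = 6 bytes: K' = 52 4d d7 97 1a c9.
XOR each byte with 0x36: 52⊕36=64, 4d⊕36=7b, d7⊕36=e1, 97⊕36=a1, 1a⊕36=2c, c9⊕36=ff.

647be1a12cff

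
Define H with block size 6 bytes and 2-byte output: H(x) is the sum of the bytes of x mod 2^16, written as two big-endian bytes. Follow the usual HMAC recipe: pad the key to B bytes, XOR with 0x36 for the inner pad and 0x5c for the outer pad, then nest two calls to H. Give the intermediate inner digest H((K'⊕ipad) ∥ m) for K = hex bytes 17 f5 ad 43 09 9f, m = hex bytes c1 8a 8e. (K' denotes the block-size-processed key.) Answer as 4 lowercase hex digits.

04b5

Key hex bytes 17 f5 ad 43 09 9f is exactly B = 6 bytes: K' = 17 f5 ad 43 09 9f.
K' ⊕ ipad = 21 c3 9b 75 3f a9.
Inner input = 21 c3 9b 75 3f a9 ∥ c1 8a 8e.
Inner hash: sum = 33+195+155+117+63+169+193+138+142 = 1205 → 04 b5.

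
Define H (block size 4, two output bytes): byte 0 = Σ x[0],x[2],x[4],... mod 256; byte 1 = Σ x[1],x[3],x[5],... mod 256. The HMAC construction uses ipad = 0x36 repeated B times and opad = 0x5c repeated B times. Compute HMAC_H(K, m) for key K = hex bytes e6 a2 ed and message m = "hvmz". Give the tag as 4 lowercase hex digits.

Key hex bytes e6 a2 ed is 3 bytes ≤ B = 4; zero-pad to 4 bytes: K' = e6 a2 ed 00.
K' ⊕ ipad = d0 94 db 36.  K' ⊕ opad = ba fe b1 5c.
Inner input = (K'⊕ipad) ∥ m = d0 94 db 36 ∥ 68 76 6d 7a.
Inner hash: even-index sum = 640 mod 256 = 128; odd-index sum = 442 mod 256 = 186 → 80 ba.
Outer input = (K'⊕opad) ∥ inner = ba fe b1 5c ∥ 80 ba.
Outer hash (tag): even-index sum = 491 mod 256 = 235; odd-index sum = 532 mod 256 = 20 → eb 14.

eb14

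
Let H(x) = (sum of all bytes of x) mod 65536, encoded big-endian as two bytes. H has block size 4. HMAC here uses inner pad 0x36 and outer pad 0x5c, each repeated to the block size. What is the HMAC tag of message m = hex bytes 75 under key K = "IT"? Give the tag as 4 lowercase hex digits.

Key "IT" = 49 54 is 2 bytes ≤ B = 4; zero-pad to 4 bytes: K' = 49 54 00 00.
K' ⊕ ipad = 7f 62 36 36.  K' ⊕ opad = 15 08 5c 5c.
Inner input = (K'⊕ipad) ∥ m = 7f 62 36 36 ∥ 75.
Inner hash: sum = 127+98+54+54+117 = 450 → 01 c2.
Outer input = (K'⊕opad) ∥ inner = 15 08 5c 5c ∥ 01 c2.
Outer hash (tag): sum = 21+8+92+92+1+194 = 408 → 01 98.

0198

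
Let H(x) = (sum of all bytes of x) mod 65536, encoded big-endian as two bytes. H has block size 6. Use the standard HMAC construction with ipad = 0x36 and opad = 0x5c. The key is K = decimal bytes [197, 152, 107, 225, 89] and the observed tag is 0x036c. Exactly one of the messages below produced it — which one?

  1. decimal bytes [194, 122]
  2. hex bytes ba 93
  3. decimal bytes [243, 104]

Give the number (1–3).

1

Key decimal bytes [197, 152, 107, 225, 89] = c5 98 6b e1 59 is 5 bytes ≤ B = 6; zero-pad to 6 bytes: K' = c5 98 6b e1 59 00.
K' ⊕ ipad = f3 ae 5d d7 6f 36; K' ⊕ opad = 99 c4 37 bd 05 5c.
m1: inner = H(f3 ae 5d d7 6f 36 c2 7a) = 04 b6; tag = H(99 c4 37 bd 05 5c 04 b6) = 036c ← matches
m2: inner = H(f3 ae 5d d7 6f 36 ba 93) = 04 c7; tag = H(99 c4 37 bd 05 5c 04 c7) = 037d
m3: inner = H(f3 ae 5d d7 6f 36 f3 68) = 04 d5; tag = H(99 c4 37 bd 05 5c 04 d5) = 038b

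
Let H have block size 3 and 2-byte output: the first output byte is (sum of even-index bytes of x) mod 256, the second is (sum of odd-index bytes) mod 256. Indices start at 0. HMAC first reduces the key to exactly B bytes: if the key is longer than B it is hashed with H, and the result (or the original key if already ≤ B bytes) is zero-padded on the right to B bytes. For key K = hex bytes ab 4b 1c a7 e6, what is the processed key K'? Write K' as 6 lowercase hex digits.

adf200

|K| = 5 > B = 3, so first hash the key.
H(K): even-index sum = 429 mod 256 = 173; odd-index sum = 242 mod 256 = 242 → ad f2.
Zero-pad H(K) = ad f2 to 3 bytes: K' = ad f2 00.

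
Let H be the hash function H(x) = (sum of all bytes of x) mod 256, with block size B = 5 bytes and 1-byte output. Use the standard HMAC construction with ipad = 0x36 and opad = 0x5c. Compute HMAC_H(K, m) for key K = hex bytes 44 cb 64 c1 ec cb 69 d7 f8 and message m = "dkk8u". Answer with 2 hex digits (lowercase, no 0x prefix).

c3

Key hex bytes 44 cb 64 c1 ec cb 69 d7 f8 is 9 bytes > B = 5, so hash it first: H(key) = 23, then zero-pad to 5 bytes: K' = 23 00 00 00 00.
K' ⊕ ipad = 15 36 36 36 36.  K' ⊕ opad = 7f 5c 5c 5c 5c.
Inner input = (K'⊕ipad) ∥ m = 15 36 36 36 36 ∥ 64 6b 6b 38 75.
Inner hash: sum = 21+54+54+54+54+100+107+107+56+117 = 724; mod 256 = 212 → d4.
Outer input = (K'⊕opad) ∥ inner = 7f 5c 5c 5c 5c ∥ d4.
Outer hash (tag): sum = 127+92+92+92+92+212 = 707; mod 256 = 195 → c3.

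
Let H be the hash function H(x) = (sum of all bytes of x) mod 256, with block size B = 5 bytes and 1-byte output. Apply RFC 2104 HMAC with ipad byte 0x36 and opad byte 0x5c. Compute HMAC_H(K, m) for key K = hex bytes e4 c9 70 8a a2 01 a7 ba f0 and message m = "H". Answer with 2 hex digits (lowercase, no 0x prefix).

04

Key hex bytes e4 c9 70 8a a2 01 a7 ba f0 is 9 bytes > B = 5, so hash it first: H(key) = 9b, then zero-pad to 5 bytes: K' = 9b 00 00 00 00.
K' ⊕ ipad = ad 36 36 36 36.  K' ⊕ opad = c7 5c 5c 5c 5c.
Inner input = (K'⊕ipad) ∥ m = ad 36 36 36 36 ∥ 48.
Inner hash: sum = 173+54+54+54+54+72 = 461; mod 256 = 205 → cd.
Outer input = (K'⊕opad) ∥ inner = c7 5c 5c 5c 5c ∥ cd.
Outer hash (tag): sum = 199+92+92+92+92+205 = 772; mod 256 = 4 → 04.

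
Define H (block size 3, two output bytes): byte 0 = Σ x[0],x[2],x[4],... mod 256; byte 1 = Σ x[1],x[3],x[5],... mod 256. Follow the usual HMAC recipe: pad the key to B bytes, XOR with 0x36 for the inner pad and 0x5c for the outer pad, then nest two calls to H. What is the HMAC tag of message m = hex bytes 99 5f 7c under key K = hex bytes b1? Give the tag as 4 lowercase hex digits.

Key hex bytes b1 is 1 byte ≤ B = 3; zero-pad to 3 bytes: K' = b1 00 00.
K' ⊕ ipad = 87 36 36.  K' ⊕ opad = ed 5c 5c.
Inner input = (K'⊕ipad) ∥ m = 87 36 36 ∥ 99 5f 7c.
Inner hash: even-index sum = 284 mod 256 = 28; odd-index sum = 331 mod 256 = 75 → 1c 4b.
Outer input = (K'⊕opad) ∥ inner = ed 5c 5c ∥ 1c 4b.
Outer hash (tag): even-index sum = 404 mod 256 = 148; odd-index sum = 120 mod 256 = 120 → 94 78.

9478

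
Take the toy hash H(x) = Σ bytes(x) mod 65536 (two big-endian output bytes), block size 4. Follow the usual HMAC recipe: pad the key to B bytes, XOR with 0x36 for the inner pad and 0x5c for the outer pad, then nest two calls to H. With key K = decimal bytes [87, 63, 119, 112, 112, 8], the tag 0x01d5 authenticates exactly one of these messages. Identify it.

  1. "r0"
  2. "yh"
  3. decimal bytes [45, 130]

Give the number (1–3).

3

Key decimal bytes [87, 63, 119, 112, 112, 8] = 57 3f 77 70 70 08 is 6 bytes > B = 4, so hash it first: H(key) = 01 f5, then zero-pad to 4 bytes: K' = 01 f5 00 00.
K' ⊕ ipad = 37 c3 36 36; K' ⊕ opad = 5d a9 5c 5c.
m1: inner = H(37 c3 36 36 72 30) = 02 08; tag = H(5d a9 5c 5c 02 08) = 01c8
m2: inner = H(37 c3 36 36 79 68) = 02 47; tag = H(5d a9 5c 5c 02 47) = 0207
m3: inner = H(37 c3 36 36 2d 82) = 02 15; tag = H(5d a9 5c 5c 02 15) = 01d5 ← matches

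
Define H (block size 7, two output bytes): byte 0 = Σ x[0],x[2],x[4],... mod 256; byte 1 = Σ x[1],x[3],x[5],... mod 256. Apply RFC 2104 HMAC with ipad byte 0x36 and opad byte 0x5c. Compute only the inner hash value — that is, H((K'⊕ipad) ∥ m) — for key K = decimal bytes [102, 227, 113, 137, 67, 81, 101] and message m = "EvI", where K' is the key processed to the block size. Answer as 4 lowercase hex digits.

Key decimal bytes [102, 227, 113, 137, 67, 81, 101] = 66 e3 71 89 43 51 65 is exactly B = 7 bytes: K' = 66 e3 71 89 43 51 65.
K' ⊕ ipad = 50 d5 47 bf 75 67 53.
Inner input = 50 d5 47 bf 75 67 53 ∥ 45 76 49.
Inner hash: even-index sum = 469 mod 256 = 213; odd-index sum = 649 mod 256 = 137 → d5 89.

d589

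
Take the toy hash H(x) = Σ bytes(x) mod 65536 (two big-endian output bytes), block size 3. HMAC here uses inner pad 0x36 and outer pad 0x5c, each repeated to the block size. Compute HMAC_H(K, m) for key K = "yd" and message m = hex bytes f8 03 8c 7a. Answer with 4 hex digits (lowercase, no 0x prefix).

Key "yd" = 79 64 is 2 bytes ≤ B = 3; zero-pad to 3 bytes: K' = 79 64 00.
K' ⊕ ipad = 4f 52 36.  K' ⊕ opad = 25 38 5c.
Inner input = (K'⊕ipad) ∥ m = 4f 52 36 ∥ f8 03 8c 7a.
Inner hash: sum = 79+82+54+248+3+140+122 = 728 → 02 d8.
Outer input = (K'⊕opad) ∥ inner = 25 38 5c ∥ 02 d8.
Outer hash (tag): sum = 37+56+92+2+216 = 403 → 01 93.

0193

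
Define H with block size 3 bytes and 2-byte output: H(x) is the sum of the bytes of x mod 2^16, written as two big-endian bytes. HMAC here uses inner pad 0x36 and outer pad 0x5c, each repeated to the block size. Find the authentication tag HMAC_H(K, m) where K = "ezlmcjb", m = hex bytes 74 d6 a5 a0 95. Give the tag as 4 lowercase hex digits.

01d8

Key "ezlmcjb" = 65 7a 6c 6d 63 6a 62 is 7 bytes > B = 3, so hash it first: H(key) = 02 e7, then zero-pad to 3 bytes: K' = 02 e7 00.
K' ⊕ ipad = 34 d1 36.  K' ⊕ opad = 5e bb 5c.
Inner input = (K'⊕ipad) ∥ m = 34 d1 36 ∥ 74 d6 a5 a0 95.
Inner hash: sum = 52+209+54+116+214+165+160+149 = 1119 → 04 5f.
Outer input = (K'⊕opad) ∥ inner = 5e bb 5c ∥ 04 5f.
Outer hash (tag): sum = 94+187+92+4+95 = 472 → 01 d8.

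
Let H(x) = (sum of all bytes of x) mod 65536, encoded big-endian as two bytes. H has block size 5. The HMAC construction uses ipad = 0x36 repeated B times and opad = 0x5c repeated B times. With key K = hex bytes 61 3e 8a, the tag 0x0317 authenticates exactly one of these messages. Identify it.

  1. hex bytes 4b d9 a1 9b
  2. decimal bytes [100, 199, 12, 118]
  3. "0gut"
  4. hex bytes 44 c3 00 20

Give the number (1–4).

1

Key hex bytes 61 3e 8a is 3 bytes ≤ B = 5; zero-pad to 5 bytes: K' = 61 3e 8a 00 00.
K' ⊕ ipad = 57 08 bc 36 36; K' ⊕ opad = 3d 62 d6 5c 5c.
m1: inner = H(57 08 bc 36 36 4b d9 a1 9b) = 03 e7; tag = H(3d 62 d6 5c 5c 03 e7) = 0317 ← matches
m2: inner = H(57 08 bc 36 36 64 c7 0c 76) = 03 34; tag = H(3d 62 d6 5c 5c 03 34) = 0264
m3: inner = H(57 08 bc 36 36 30 67 75 74) = 03 07; tag = H(3d 62 d6 5c 5c 03 07) = 0237
m4: inner = H(57 08 bc 36 36 44 c3 00 20) = 02 ae; tag = H(3d 62 d6 5c 5c 02 ae) = 02dd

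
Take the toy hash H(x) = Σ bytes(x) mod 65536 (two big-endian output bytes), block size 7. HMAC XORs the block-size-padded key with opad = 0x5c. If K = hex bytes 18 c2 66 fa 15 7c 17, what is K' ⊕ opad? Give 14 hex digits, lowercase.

449e3aa649204b

Key hex bytes 18 c2 66 fa 15 7c 17 is exactly B = 7 bytes: K' = 18 c2 66 fa 15 7c 17.
XOR each byte with 0x5c: 18⊕5c=44, c2⊕5c=9e, 66⊕5c=3a, fa⊕5c=a6, 15⊕5c=49, 7c⊕5c=20, 17⊕5c=4b.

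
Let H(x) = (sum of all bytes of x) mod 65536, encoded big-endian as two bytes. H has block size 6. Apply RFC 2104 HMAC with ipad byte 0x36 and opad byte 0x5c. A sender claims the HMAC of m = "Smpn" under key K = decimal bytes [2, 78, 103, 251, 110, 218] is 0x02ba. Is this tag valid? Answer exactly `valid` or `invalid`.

Key decimal bytes [2, 78, 103, 251, 110, 218] = 02 4e 67 fb 6e da is exactly B = 6 bytes: K' = 02 4e 67 fb 6e da.
K' ⊕ ipad = 34 78 51 cd 58 ec; K' ⊕ opad = 5e 12 3b a7 32 86.
Inner hash: sum = 52+120+81+205+88+236+83+109+112+110 = 1196 → 04 ac.
Outer hash (recomputed tag): sum = 94+18+59+167+50+134+4+172 = 698 → 02 ba.
Recomputed tag = 02ba; claimed = 02ba → match.

valid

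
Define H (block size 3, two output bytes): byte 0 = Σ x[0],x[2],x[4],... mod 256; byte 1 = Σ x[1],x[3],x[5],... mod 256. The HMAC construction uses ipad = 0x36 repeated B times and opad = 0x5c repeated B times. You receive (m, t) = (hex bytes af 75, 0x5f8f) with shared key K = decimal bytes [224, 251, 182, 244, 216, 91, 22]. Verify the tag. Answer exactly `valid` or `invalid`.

Key decimal bytes [224, 251, 182, 244, 216, 91, 22] = e0 fb b6 f4 d8 5b 16 is 7 bytes > B = 3, so hash it first: H(key) = 84 4a, then zero-pad to 3 bytes: K' = 84 4a 00.
K' ⊕ ipad = b2 7c 36; K' ⊕ opad = d8 16 5c.
Inner hash: even-index sum = 349 mod 256 = 93; odd-index sum = 299 mod 256 = 43 → 5d 2b.
Outer hash (recomputed tag): even-index sum = 351 mod 256 = 95; odd-index sum = 115 mod 256 = 115 → 5f 73.
Recomputed tag = 5f73; claimed = 5f8f → mismatch.

invalid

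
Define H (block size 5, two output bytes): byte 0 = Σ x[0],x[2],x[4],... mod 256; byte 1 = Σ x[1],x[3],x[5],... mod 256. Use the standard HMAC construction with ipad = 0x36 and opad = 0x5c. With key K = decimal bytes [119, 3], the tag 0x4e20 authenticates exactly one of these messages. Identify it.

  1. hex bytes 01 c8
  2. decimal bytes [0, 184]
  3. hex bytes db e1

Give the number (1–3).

2

Key decimal bytes [119, 3] = 77 03 is 2 bytes ≤ B = 5; zero-pad to 5 bytes: K' = 77 03 00 00 00.
K' ⊕ ipad = 41 35 36 36 36; K' ⊕ opad = 2b 5f 5c 5c 5c.
m1: inner = H(41 35 36 36 36 01 c8) = 75 6c; tag = H(2b 5f 5c 5c 5c 75 6c) = 4f30
m2: inner = H(41 35 36 36 36 00 b8) = 65 6b; tag = H(2b 5f 5c 5c 5c 65 6b) = 4e20 ← matches
m3: inner = H(41 35 36 36 36 db e1) = 8e 46; tag = H(2b 5f 5c 5c 5c 8e 46) = 2949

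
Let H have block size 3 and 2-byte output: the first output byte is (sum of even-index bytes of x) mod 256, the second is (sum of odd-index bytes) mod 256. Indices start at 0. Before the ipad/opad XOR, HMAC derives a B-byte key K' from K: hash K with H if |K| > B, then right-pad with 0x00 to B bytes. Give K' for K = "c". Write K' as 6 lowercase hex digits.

Key "c" = 63 is 1 byte ≤ B = 3; zero-pad to 3 bytes: K' = 63 00 00.

630000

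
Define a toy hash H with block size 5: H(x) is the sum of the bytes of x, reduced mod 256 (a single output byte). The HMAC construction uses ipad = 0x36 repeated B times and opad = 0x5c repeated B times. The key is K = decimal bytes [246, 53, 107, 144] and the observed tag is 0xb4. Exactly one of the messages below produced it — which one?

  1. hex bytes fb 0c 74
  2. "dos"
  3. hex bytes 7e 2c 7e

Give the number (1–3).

Key decimal bytes [246, 53, 107, 144] = f6 35 6b 90 is 4 bytes ≤ B = 5; zero-pad to 5 bytes: K' = f6 35 6b 90 00.
K' ⊕ ipad = c0 03 5d a6 36; K' ⊕ opad = aa 69 37 cc 5c.
m1: inner = H(c0 03 5d a6 36 fb 0c 74) = 77; tag = H(aa 69 37 cc 5c 77) = e9
m2: inner = H(c0 03 5d a6 36 64 6f 73) = 42; tag = H(aa 69 37 cc 5c 42) = b4 ← matches
m3: inner = H(c0 03 5d a6 36 7e 2c 7e) = 24; tag = H(aa 69 37 cc 5c 24) = 96

2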